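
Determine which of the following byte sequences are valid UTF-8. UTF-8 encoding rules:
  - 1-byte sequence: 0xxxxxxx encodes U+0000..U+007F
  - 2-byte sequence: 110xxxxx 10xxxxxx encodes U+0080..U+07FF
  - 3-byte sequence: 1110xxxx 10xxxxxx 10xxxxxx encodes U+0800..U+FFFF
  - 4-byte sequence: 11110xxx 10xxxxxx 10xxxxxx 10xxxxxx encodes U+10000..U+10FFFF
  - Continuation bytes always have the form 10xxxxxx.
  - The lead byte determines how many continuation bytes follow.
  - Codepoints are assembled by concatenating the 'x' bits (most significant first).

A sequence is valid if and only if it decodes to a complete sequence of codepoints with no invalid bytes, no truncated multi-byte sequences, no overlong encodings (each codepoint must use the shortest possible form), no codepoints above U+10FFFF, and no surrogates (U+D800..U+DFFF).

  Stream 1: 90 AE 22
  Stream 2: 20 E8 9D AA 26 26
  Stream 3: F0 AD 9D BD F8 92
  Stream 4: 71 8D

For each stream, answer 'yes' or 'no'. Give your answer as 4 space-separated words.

Answer: no yes no no

Derivation:
Stream 1: error at byte offset 0. INVALID
Stream 2: decodes cleanly. VALID
Stream 3: error at byte offset 4. INVALID
Stream 4: error at byte offset 1. INVALID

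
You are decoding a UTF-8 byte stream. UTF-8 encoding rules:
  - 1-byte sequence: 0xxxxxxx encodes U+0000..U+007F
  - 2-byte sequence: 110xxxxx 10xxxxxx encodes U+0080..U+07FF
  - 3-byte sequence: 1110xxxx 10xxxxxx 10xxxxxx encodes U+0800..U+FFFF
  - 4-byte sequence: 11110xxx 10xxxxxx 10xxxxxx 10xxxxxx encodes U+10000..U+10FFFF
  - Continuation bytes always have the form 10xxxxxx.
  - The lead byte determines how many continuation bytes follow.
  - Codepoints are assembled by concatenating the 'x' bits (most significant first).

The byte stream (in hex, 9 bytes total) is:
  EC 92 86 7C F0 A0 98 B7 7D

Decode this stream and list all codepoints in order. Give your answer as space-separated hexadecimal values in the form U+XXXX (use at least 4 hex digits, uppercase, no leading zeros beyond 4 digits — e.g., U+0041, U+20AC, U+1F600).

Byte[0]=EC: 3-byte lead, need 2 cont bytes. acc=0xC
Byte[1]=92: continuation. acc=(acc<<6)|0x12=0x312
Byte[2]=86: continuation. acc=(acc<<6)|0x06=0xC486
Completed: cp=U+C486 (starts at byte 0)
Byte[3]=7C: 1-byte ASCII. cp=U+007C
Byte[4]=F0: 4-byte lead, need 3 cont bytes. acc=0x0
Byte[5]=A0: continuation. acc=(acc<<6)|0x20=0x20
Byte[6]=98: continuation. acc=(acc<<6)|0x18=0x818
Byte[7]=B7: continuation. acc=(acc<<6)|0x37=0x20637
Completed: cp=U+20637 (starts at byte 4)
Byte[8]=7D: 1-byte ASCII. cp=U+007D

Answer: U+C486 U+007C U+20637 U+007D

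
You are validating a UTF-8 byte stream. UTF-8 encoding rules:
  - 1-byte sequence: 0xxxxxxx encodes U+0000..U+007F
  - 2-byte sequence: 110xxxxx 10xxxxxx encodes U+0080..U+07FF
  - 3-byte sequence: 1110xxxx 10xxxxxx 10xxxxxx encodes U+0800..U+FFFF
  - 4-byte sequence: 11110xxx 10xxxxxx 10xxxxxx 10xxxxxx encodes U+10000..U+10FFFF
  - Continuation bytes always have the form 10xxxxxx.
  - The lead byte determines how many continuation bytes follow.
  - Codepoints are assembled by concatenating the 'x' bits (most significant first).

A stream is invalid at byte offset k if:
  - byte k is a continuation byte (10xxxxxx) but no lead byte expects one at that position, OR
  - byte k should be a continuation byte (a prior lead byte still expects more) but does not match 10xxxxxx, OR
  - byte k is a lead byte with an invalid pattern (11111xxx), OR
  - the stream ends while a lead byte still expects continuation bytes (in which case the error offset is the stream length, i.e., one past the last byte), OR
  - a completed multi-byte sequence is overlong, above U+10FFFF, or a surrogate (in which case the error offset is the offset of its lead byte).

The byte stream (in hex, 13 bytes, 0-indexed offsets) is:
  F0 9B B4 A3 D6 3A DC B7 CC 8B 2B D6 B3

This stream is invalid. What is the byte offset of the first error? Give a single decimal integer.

Byte[0]=F0: 4-byte lead, need 3 cont bytes. acc=0x0
Byte[1]=9B: continuation. acc=(acc<<6)|0x1B=0x1B
Byte[2]=B4: continuation. acc=(acc<<6)|0x34=0x6F4
Byte[3]=A3: continuation. acc=(acc<<6)|0x23=0x1BD23
Completed: cp=U+1BD23 (starts at byte 0)
Byte[4]=D6: 2-byte lead, need 1 cont bytes. acc=0x16
Byte[5]=3A: expected 10xxxxxx continuation. INVALID

Answer: 5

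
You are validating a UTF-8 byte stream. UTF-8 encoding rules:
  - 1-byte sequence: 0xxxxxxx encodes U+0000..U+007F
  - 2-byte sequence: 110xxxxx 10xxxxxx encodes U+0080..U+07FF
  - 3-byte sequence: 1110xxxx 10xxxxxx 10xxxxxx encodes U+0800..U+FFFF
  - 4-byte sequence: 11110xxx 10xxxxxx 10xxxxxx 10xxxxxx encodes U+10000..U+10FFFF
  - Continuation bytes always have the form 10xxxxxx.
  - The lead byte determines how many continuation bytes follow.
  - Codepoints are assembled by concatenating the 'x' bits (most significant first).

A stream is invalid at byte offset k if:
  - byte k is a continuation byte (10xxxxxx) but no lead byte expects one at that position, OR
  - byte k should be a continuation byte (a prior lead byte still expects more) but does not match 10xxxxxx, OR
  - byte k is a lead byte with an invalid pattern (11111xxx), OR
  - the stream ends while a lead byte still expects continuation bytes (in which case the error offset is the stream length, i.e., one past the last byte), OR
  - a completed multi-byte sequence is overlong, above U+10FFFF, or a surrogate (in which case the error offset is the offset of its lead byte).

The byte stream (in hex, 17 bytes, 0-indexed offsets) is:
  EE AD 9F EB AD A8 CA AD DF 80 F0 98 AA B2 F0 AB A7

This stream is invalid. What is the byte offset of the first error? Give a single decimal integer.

Byte[0]=EE: 3-byte lead, need 2 cont bytes. acc=0xE
Byte[1]=AD: continuation. acc=(acc<<6)|0x2D=0x3AD
Byte[2]=9F: continuation. acc=(acc<<6)|0x1F=0xEB5F
Completed: cp=U+EB5F (starts at byte 0)
Byte[3]=EB: 3-byte lead, need 2 cont bytes. acc=0xB
Byte[4]=AD: continuation. acc=(acc<<6)|0x2D=0x2ED
Byte[5]=A8: continuation. acc=(acc<<6)|0x28=0xBB68
Completed: cp=U+BB68 (starts at byte 3)
Byte[6]=CA: 2-byte lead, need 1 cont bytes. acc=0xA
Byte[7]=AD: continuation. acc=(acc<<6)|0x2D=0x2AD
Completed: cp=U+02AD (starts at byte 6)
Byte[8]=DF: 2-byte lead, need 1 cont bytes. acc=0x1F
Byte[9]=80: continuation. acc=(acc<<6)|0x00=0x7C0
Completed: cp=U+07C0 (starts at byte 8)
Byte[10]=F0: 4-byte lead, need 3 cont bytes. acc=0x0
Byte[11]=98: continuation. acc=(acc<<6)|0x18=0x18
Byte[12]=AA: continuation. acc=(acc<<6)|0x2A=0x62A
Byte[13]=B2: continuation. acc=(acc<<6)|0x32=0x18AB2
Completed: cp=U+18AB2 (starts at byte 10)
Byte[14]=F0: 4-byte lead, need 3 cont bytes. acc=0x0
Byte[15]=AB: continuation. acc=(acc<<6)|0x2B=0x2B
Byte[16]=A7: continuation. acc=(acc<<6)|0x27=0xAE7
Byte[17]: stream ended, expected continuation. INVALID

Answer: 17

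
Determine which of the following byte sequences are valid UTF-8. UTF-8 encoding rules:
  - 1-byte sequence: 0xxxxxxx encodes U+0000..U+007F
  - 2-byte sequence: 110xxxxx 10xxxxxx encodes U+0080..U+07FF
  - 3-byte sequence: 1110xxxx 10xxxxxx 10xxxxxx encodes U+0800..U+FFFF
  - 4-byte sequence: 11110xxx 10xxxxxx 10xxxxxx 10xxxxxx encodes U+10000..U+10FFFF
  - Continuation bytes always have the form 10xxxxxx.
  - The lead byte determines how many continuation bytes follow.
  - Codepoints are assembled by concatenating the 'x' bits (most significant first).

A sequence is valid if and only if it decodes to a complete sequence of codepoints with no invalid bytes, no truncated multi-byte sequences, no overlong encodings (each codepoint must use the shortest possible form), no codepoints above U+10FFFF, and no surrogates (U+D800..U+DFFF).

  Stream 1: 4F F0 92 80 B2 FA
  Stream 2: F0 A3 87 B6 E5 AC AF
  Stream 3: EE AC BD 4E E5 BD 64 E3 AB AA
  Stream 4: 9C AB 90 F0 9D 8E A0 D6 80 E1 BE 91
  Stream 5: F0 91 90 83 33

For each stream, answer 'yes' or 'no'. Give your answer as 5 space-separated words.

Stream 1: error at byte offset 5. INVALID
Stream 2: decodes cleanly. VALID
Stream 3: error at byte offset 6. INVALID
Stream 4: error at byte offset 0. INVALID
Stream 5: decodes cleanly. VALID

Answer: no yes no no yes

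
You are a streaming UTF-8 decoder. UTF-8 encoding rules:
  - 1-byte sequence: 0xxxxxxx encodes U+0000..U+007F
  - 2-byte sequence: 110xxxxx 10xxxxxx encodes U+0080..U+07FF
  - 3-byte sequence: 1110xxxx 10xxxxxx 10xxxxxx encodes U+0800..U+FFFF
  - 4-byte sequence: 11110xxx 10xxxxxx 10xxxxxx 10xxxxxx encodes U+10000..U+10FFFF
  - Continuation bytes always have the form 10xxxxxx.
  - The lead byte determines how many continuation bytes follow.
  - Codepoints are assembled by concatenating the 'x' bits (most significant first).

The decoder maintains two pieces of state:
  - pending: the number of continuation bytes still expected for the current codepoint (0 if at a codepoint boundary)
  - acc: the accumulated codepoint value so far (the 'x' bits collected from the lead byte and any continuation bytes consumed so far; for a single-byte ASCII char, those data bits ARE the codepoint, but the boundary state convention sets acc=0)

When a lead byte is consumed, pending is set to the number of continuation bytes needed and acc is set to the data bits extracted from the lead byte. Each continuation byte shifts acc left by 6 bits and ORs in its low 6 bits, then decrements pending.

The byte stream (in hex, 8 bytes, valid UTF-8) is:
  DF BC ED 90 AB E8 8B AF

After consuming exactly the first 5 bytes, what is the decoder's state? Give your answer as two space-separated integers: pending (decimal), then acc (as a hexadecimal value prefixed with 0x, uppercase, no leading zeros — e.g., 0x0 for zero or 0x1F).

Byte[0]=DF: 2-byte lead. pending=1, acc=0x1F
Byte[1]=BC: continuation. acc=(acc<<6)|0x3C=0x7FC, pending=0
Byte[2]=ED: 3-byte lead. pending=2, acc=0xD
Byte[3]=90: continuation. acc=(acc<<6)|0x10=0x350, pending=1
Byte[4]=AB: continuation. acc=(acc<<6)|0x2B=0xD42B, pending=0

Answer: 0 0xD42B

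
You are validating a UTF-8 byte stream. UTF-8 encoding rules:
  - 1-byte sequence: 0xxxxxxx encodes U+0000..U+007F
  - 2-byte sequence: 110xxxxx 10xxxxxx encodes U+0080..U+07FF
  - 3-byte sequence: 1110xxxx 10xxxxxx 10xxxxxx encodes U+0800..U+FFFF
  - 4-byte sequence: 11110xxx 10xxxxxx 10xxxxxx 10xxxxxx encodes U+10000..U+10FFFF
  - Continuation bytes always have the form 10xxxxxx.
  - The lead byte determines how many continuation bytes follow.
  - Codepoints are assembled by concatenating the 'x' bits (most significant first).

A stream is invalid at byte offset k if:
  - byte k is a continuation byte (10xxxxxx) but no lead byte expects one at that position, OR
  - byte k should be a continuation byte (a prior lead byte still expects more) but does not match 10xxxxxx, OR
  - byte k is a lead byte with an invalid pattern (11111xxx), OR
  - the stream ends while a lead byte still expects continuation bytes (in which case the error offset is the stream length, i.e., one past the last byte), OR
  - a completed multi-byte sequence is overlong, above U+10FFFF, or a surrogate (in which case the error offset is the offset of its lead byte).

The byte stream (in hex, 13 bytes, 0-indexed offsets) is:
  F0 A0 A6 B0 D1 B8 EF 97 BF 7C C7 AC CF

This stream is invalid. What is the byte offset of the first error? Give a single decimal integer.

Byte[0]=F0: 4-byte lead, need 3 cont bytes. acc=0x0
Byte[1]=A0: continuation. acc=(acc<<6)|0x20=0x20
Byte[2]=A6: continuation. acc=(acc<<6)|0x26=0x826
Byte[3]=B0: continuation. acc=(acc<<6)|0x30=0x209B0
Completed: cp=U+209B0 (starts at byte 0)
Byte[4]=D1: 2-byte lead, need 1 cont bytes. acc=0x11
Byte[5]=B8: continuation. acc=(acc<<6)|0x38=0x478
Completed: cp=U+0478 (starts at byte 4)
Byte[6]=EF: 3-byte lead, need 2 cont bytes. acc=0xF
Byte[7]=97: continuation. acc=(acc<<6)|0x17=0x3D7
Byte[8]=BF: continuation. acc=(acc<<6)|0x3F=0xF5FF
Completed: cp=U+F5FF (starts at byte 6)
Byte[9]=7C: 1-byte ASCII. cp=U+007C
Byte[10]=C7: 2-byte lead, need 1 cont bytes. acc=0x7
Byte[11]=AC: continuation. acc=(acc<<6)|0x2C=0x1EC
Completed: cp=U+01EC (starts at byte 10)
Byte[12]=CF: 2-byte lead, need 1 cont bytes. acc=0xF
Byte[13]: stream ended, expected continuation. INVALID

Answer: 13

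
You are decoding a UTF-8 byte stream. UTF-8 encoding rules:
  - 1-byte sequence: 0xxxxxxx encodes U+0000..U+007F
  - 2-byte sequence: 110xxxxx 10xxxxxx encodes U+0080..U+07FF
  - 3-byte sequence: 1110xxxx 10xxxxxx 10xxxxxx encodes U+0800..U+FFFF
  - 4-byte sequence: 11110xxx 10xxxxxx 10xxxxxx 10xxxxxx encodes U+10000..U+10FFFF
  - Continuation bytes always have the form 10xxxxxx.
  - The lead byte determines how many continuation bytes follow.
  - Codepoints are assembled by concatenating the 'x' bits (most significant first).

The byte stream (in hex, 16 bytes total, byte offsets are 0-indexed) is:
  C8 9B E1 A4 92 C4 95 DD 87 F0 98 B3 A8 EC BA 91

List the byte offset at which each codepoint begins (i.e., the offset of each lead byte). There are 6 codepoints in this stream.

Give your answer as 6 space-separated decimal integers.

Answer: 0 2 5 7 9 13

Derivation:
Byte[0]=C8: 2-byte lead, need 1 cont bytes. acc=0x8
Byte[1]=9B: continuation. acc=(acc<<6)|0x1B=0x21B
Completed: cp=U+021B (starts at byte 0)
Byte[2]=E1: 3-byte lead, need 2 cont bytes. acc=0x1
Byte[3]=A4: continuation. acc=(acc<<6)|0x24=0x64
Byte[4]=92: continuation. acc=(acc<<6)|0x12=0x1912
Completed: cp=U+1912 (starts at byte 2)
Byte[5]=C4: 2-byte lead, need 1 cont bytes. acc=0x4
Byte[6]=95: continuation. acc=(acc<<6)|0x15=0x115
Completed: cp=U+0115 (starts at byte 5)
Byte[7]=DD: 2-byte lead, need 1 cont bytes. acc=0x1D
Byte[8]=87: continuation. acc=(acc<<6)|0x07=0x747
Completed: cp=U+0747 (starts at byte 7)
Byte[9]=F0: 4-byte lead, need 3 cont bytes. acc=0x0
Byte[10]=98: continuation. acc=(acc<<6)|0x18=0x18
Byte[11]=B3: continuation. acc=(acc<<6)|0x33=0x633
Byte[12]=A8: continuation. acc=(acc<<6)|0x28=0x18CE8
Completed: cp=U+18CE8 (starts at byte 9)
Byte[13]=EC: 3-byte lead, need 2 cont bytes. acc=0xC
Byte[14]=BA: continuation. acc=(acc<<6)|0x3A=0x33A
Byte[15]=91: continuation. acc=(acc<<6)|0x11=0xCE91
Completed: cp=U+CE91 (starts at byte 13)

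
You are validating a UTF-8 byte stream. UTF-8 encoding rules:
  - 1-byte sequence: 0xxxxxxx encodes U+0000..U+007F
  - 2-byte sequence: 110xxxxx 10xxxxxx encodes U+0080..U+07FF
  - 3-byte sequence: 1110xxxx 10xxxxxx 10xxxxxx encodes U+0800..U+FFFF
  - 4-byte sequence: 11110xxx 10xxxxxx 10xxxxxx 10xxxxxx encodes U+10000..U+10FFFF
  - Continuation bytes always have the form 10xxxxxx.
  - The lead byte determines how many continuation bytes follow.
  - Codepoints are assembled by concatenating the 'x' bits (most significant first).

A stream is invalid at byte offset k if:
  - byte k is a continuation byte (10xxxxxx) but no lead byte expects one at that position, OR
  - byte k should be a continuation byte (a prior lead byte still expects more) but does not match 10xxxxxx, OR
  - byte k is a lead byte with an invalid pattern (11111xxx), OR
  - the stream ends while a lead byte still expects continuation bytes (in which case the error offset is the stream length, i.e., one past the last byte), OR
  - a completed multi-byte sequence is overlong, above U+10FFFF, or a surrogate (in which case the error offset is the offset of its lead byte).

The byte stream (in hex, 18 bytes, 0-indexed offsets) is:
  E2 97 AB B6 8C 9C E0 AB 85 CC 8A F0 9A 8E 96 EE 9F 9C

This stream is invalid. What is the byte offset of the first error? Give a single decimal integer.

Byte[0]=E2: 3-byte lead, need 2 cont bytes. acc=0x2
Byte[1]=97: continuation. acc=(acc<<6)|0x17=0x97
Byte[2]=AB: continuation. acc=(acc<<6)|0x2B=0x25EB
Completed: cp=U+25EB (starts at byte 0)
Byte[3]=B6: INVALID lead byte (not 0xxx/110x/1110/11110)

Answer: 3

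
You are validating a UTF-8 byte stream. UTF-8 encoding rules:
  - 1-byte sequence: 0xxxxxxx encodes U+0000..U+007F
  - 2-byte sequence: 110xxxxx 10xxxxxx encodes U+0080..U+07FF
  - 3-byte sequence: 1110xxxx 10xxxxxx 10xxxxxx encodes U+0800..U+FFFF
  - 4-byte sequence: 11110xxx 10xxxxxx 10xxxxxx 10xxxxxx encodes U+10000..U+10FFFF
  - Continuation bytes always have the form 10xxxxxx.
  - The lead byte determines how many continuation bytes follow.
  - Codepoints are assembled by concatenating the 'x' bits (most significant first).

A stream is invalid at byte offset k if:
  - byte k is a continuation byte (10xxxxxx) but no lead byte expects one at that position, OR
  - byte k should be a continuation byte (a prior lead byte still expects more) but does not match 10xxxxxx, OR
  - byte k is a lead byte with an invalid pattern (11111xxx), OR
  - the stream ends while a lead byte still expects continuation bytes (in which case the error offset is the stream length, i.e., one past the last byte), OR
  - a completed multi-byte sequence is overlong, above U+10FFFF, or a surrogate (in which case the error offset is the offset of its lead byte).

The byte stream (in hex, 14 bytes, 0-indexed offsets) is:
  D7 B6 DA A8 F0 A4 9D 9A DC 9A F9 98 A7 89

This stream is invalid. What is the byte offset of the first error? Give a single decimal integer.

Byte[0]=D7: 2-byte lead, need 1 cont bytes. acc=0x17
Byte[1]=B6: continuation. acc=(acc<<6)|0x36=0x5F6
Completed: cp=U+05F6 (starts at byte 0)
Byte[2]=DA: 2-byte lead, need 1 cont bytes. acc=0x1A
Byte[3]=A8: continuation. acc=(acc<<6)|0x28=0x6A8
Completed: cp=U+06A8 (starts at byte 2)
Byte[4]=F0: 4-byte lead, need 3 cont bytes. acc=0x0
Byte[5]=A4: continuation. acc=(acc<<6)|0x24=0x24
Byte[6]=9D: continuation. acc=(acc<<6)|0x1D=0x91D
Byte[7]=9A: continuation. acc=(acc<<6)|0x1A=0x2475A
Completed: cp=U+2475A (starts at byte 4)
Byte[8]=DC: 2-byte lead, need 1 cont bytes. acc=0x1C
Byte[9]=9A: continuation. acc=(acc<<6)|0x1A=0x71A
Completed: cp=U+071A (starts at byte 8)
Byte[10]=F9: INVALID lead byte (not 0xxx/110x/1110/11110)

Answer: 10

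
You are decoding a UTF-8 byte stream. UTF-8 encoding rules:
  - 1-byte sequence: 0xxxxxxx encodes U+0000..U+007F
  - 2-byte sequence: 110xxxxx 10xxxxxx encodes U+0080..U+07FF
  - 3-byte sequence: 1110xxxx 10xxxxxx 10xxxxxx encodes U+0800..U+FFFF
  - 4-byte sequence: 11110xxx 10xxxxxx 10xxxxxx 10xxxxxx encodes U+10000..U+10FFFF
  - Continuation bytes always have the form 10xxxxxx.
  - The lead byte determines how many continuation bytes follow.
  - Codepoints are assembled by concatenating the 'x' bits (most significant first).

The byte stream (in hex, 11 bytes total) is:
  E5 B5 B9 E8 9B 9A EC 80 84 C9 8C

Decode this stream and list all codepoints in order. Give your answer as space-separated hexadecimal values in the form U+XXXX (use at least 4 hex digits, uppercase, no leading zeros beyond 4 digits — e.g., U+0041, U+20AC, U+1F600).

Byte[0]=E5: 3-byte lead, need 2 cont bytes. acc=0x5
Byte[1]=B5: continuation. acc=(acc<<6)|0x35=0x175
Byte[2]=B9: continuation. acc=(acc<<6)|0x39=0x5D79
Completed: cp=U+5D79 (starts at byte 0)
Byte[3]=E8: 3-byte lead, need 2 cont bytes. acc=0x8
Byte[4]=9B: continuation. acc=(acc<<6)|0x1B=0x21B
Byte[5]=9A: continuation. acc=(acc<<6)|0x1A=0x86DA
Completed: cp=U+86DA (starts at byte 3)
Byte[6]=EC: 3-byte lead, need 2 cont bytes. acc=0xC
Byte[7]=80: continuation. acc=(acc<<6)|0x00=0x300
Byte[8]=84: continuation. acc=(acc<<6)|0x04=0xC004
Completed: cp=U+C004 (starts at byte 6)
Byte[9]=C9: 2-byte lead, need 1 cont bytes. acc=0x9
Byte[10]=8C: continuation. acc=(acc<<6)|0x0C=0x24C
Completed: cp=U+024C (starts at byte 9)

Answer: U+5D79 U+86DA U+C004 U+024C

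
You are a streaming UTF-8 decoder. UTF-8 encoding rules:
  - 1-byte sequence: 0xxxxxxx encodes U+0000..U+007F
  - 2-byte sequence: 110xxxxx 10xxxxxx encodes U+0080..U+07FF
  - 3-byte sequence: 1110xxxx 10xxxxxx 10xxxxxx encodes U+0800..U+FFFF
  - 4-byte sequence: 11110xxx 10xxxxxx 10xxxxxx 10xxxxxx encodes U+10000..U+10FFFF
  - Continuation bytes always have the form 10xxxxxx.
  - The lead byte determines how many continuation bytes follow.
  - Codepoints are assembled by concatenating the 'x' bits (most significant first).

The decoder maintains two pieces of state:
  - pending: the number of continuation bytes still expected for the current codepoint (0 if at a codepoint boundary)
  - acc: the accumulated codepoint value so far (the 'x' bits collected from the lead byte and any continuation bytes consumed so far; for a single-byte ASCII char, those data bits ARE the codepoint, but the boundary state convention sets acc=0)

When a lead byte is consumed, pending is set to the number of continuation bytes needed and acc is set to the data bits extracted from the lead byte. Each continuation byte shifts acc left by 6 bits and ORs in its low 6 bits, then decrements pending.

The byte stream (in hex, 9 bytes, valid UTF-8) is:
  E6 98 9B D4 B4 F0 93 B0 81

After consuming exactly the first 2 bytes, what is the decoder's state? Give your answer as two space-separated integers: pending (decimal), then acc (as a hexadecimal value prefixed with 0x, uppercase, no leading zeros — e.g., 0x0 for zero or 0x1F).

Answer: 1 0x198

Derivation:
Byte[0]=E6: 3-byte lead. pending=2, acc=0x6
Byte[1]=98: continuation. acc=(acc<<6)|0x18=0x198, pending=1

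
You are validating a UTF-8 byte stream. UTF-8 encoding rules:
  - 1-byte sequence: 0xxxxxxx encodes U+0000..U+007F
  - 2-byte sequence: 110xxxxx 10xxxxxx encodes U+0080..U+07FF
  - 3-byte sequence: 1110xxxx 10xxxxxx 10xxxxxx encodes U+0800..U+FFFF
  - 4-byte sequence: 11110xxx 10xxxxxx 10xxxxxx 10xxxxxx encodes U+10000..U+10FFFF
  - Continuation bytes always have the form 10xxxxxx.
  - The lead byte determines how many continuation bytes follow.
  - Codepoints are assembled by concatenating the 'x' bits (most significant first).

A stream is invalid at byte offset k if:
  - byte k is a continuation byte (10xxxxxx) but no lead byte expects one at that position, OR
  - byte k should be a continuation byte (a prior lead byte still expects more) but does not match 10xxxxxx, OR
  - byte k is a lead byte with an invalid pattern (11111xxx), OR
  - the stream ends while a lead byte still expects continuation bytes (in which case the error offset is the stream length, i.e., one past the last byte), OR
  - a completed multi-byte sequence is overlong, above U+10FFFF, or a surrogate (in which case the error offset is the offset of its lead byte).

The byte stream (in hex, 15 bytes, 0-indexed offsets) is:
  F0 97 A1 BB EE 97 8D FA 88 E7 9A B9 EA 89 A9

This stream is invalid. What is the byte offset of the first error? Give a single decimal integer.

Byte[0]=F0: 4-byte lead, need 3 cont bytes. acc=0x0
Byte[1]=97: continuation. acc=(acc<<6)|0x17=0x17
Byte[2]=A1: continuation. acc=(acc<<6)|0x21=0x5E1
Byte[3]=BB: continuation. acc=(acc<<6)|0x3B=0x1787B
Completed: cp=U+1787B (starts at byte 0)
Byte[4]=EE: 3-byte lead, need 2 cont bytes. acc=0xE
Byte[5]=97: continuation. acc=(acc<<6)|0x17=0x397
Byte[6]=8D: continuation. acc=(acc<<6)|0x0D=0xE5CD
Completed: cp=U+E5CD (starts at byte 4)
Byte[7]=FA: INVALID lead byte (not 0xxx/110x/1110/11110)

Answer: 7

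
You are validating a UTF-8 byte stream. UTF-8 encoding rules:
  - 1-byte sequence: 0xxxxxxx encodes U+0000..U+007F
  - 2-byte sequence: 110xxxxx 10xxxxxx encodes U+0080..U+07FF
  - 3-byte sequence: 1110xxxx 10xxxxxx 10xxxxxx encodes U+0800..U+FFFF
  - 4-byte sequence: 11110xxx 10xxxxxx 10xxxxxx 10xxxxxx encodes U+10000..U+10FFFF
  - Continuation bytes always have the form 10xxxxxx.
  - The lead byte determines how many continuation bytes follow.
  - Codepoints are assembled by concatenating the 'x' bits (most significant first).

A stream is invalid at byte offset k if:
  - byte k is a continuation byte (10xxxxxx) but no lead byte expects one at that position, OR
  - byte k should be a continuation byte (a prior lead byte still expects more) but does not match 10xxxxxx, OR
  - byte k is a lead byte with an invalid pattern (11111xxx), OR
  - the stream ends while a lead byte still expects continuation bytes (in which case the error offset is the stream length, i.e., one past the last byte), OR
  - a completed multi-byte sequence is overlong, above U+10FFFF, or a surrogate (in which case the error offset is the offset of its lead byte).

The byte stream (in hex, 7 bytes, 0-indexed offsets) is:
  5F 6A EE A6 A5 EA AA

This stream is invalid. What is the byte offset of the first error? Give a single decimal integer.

Answer: 7

Derivation:
Byte[0]=5F: 1-byte ASCII. cp=U+005F
Byte[1]=6A: 1-byte ASCII. cp=U+006A
Byte[2]=EE: 3-byte lead, need 2 cont bytes. acc=0xE
Byte[3]=A6: continuation. acc=(acc<<6)|0x26=0x3A6
Byte[4]=A5: continuation. acc=(acc<<6)|0x25=0xE9A5
Completed: cp=U+E9A5 (starts at byte 2)
Byte[5]=EA: 3-byte lead, need 2 cont bytes. acc=0xA
Byte[6]=AA: continuation. acc=(acc<<6)|0x2A=0x2AA
Byte[7]: stream ended, expected continuation. INVALID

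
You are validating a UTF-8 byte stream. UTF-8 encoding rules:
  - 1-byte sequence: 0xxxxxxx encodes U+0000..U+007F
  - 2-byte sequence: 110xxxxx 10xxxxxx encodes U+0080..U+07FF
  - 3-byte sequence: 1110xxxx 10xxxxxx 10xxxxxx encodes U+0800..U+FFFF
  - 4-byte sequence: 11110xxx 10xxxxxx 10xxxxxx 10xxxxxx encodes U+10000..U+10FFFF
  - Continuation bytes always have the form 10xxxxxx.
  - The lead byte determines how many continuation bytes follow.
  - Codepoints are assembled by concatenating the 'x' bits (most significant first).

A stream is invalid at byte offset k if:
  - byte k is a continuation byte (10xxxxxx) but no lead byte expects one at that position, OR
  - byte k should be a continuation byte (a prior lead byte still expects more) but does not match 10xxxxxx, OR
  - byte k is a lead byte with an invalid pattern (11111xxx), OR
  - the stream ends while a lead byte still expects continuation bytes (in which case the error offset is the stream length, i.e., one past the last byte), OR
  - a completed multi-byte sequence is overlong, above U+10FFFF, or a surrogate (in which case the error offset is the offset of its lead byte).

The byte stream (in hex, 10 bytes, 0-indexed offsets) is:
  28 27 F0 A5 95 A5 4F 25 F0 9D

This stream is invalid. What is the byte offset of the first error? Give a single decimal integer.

Answer: 10

Derivation:
Byte[0]=28: 1-byte ASCII. cp=U+0028
Byte[1]=27: 1-byte ASCII. cp=U+0027
Byte[2]=F0: 4-byte lead, need 3 cont bytes. acc=0x0
Byte[3]=A5: continuation. acc=(acc<<6)|0x25=0x25
Byte[4]=95: continuation. acc=(acc<<6)|0x15=0x955
Byte[5]=A5: continuation. acc=(acc<<6)|0x25=0x25565
Completed: cp=U+25565 (starts at byte 2)
Byte[6]=4F: 1-byte ASCII. cp=U+004F
Byte[7]=25: 1-byte ASCII. cp=U+0025
Byte[8]=F0: 4-byte lead, need 3 cont bytes. acc=0x0
Byte[9]=9D: continuation. acc=(acc<<6)|0x1D=0x1D
Byte[10]: stream ended, expected continuation. INVALID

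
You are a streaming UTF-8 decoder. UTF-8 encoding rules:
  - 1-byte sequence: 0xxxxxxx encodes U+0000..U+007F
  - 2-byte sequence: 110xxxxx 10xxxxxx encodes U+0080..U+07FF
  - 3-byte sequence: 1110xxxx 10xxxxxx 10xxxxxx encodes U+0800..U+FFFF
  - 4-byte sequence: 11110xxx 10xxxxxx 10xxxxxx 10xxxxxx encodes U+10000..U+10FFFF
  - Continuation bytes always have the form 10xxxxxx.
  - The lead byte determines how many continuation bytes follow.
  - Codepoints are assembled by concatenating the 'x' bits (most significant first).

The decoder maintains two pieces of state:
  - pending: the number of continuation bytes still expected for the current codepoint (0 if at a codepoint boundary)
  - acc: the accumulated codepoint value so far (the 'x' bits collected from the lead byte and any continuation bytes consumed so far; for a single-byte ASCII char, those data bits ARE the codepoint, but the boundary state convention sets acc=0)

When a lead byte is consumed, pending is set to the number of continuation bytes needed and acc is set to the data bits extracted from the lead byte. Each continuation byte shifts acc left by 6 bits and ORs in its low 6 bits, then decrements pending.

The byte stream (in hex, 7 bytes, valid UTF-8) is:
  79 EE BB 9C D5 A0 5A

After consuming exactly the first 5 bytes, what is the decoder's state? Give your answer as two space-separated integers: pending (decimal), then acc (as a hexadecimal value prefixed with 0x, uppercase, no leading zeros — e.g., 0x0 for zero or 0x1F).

Answer: 1 0x15

Derivation:
Byte[0]=79: 1-byte. pending=0, acc=0x0
Byte[1]=EE: 3-byte lead. pending=2, acc=0xE
Byte[2]=BB: continuation. acc=(acc<<6)|0x3B=0x3BB, pending=1
Byte[3]=9C: continuation. acc=(acc<<6)|0x1C=0xEEDC, pending=0
Byte[4]=D5: 2-byte lead. pending=1, acc=0x15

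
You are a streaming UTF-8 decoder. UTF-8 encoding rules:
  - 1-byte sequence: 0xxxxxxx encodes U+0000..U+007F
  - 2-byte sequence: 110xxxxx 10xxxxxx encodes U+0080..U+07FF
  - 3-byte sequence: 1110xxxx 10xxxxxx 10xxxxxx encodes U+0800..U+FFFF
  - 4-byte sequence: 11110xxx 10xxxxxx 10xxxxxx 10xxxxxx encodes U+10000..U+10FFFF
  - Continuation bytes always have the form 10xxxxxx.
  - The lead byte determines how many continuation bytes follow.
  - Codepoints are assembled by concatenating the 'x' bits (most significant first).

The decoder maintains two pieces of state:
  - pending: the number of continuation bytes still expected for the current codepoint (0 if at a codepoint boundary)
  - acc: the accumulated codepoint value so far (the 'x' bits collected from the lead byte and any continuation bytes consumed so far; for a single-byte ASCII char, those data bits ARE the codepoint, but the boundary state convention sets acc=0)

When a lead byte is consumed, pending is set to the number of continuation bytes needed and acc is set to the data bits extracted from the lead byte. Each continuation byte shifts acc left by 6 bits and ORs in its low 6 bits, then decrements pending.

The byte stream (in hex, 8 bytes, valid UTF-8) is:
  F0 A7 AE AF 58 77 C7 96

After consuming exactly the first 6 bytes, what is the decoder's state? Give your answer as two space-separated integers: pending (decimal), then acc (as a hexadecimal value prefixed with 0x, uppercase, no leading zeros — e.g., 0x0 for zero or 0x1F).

Byte[0]=F0: 4-byte lead. pending=3, acc=0x0
Byte[1]=A7: continuation. acc=(acc<<6)|0x27=0x27, pending=2
Byte[2]=AE: continuation. acc=(acc<<6)|0x2E=0x9EE, pending=1
Byte[3]=AF: continuation. acc=(acc<<6)|0x2F=0x27BAF, pending=0
Byte[4]=58: 1-byte. pending=0, acc=0x0
Byte[5]=77: 1-byte. pending=0, acc=0x0

Answer: 0 0x0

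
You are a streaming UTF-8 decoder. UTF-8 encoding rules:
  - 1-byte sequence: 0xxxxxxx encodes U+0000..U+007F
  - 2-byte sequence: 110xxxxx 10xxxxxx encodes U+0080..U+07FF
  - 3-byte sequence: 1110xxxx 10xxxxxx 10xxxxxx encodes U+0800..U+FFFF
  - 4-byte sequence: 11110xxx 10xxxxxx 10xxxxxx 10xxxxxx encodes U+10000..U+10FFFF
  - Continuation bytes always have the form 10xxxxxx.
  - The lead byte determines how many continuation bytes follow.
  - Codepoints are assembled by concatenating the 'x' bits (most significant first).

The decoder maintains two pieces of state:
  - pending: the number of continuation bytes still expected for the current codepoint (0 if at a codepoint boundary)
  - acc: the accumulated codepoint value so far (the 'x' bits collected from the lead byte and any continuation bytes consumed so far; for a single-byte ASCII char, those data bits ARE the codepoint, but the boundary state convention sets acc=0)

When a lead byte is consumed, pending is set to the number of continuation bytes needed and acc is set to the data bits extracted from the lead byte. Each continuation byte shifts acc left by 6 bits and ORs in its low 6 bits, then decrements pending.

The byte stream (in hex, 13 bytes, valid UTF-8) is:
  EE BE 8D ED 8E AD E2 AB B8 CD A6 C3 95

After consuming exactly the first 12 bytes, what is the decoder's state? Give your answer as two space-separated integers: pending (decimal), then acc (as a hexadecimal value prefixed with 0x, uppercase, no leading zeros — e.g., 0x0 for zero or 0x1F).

Byte[0]=EE: 3-byte lead. pending=2, acc=0xE
Byte[1]=BE: continuation. acc=(acc<<6)|0x3E=0x3BE, pending=1
Byte[2]=8D: continuation. acc=(acc<<6)|0x0D=0xEF8D, pending=0
Byte[3]=ED: 3-byte lead. pending=2, acc=0xD
Byte[4]=8E: continuation. acc=(acc<<6)|0x0E=0x34E, pending=1
Byte[5]=AD: continuation. acc=(acc<<6)|0x2D=0xD3AD, pending=0
Byte[6]=E2: 3-byte lead. pending=2, acc=0x2
Byte[7]=AB: continuation. acc=(acc<<6)|0x2B=0xAB, pending=1
Byte[8]=B8: continuation. acc=(acc<<6)|0x38=0x2AF8, pending=0
Byte[9]=CD: 2-byte lead. pending=1, acc=0xD
Byte[10]=A6: continuation. acc=(acc<<6)|0x26=0x366, pending=0
Byte[11]=C3: 2-byte lead. pending=1, acc=0x3

Answer: 1 0x3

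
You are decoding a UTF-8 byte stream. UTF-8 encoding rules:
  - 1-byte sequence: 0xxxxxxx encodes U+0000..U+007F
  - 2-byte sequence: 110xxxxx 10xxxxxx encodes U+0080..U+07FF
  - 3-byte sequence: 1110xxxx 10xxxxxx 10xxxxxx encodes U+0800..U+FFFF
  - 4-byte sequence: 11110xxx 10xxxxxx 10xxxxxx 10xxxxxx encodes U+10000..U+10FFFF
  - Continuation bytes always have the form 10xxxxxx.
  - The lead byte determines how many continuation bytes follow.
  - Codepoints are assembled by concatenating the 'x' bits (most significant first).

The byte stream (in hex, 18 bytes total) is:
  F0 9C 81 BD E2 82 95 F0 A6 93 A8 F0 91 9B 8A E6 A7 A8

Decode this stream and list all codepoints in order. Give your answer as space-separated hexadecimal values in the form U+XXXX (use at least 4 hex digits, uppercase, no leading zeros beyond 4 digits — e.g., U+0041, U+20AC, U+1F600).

Answer: U+1C07D U+2095 U+264E8 U+116CA U+69E8

Derivation:
Byte[0]=F0: 4-byte lead, need 3 cont bytes. acc=0x0
Byte[1]=9C: continuation. acc=(acc<<6)|0x1C=0x1C
Byte[2]=81: continuation. acc=(acc<<6)|0x01=0x701
Byte[3]=BD: continuation. acc=(acc<<6)|0x3D=0x1C07D
Completed: cp=U+1C07D (starts at byte 0)
Byte[4]=E2: 3-byte lead, need 2 cont bytes. acc=0x2
Byte[5]=82: continuation. acc=(acc<<6)|0x02=0x82
Byte[6]=95: continuation. acc=(acc<<6)|0x15=0x2095
Completed: cp=U+2095 (starts at byte 4)
Byte[7]=F0: 4-byte lead, need 3 cont bytes. acc=0x0
Byte[8]=A6: continuation. acc=(acc<<6)|0x26=0x26
Byte[9]=93: continuation. acc=(acc<<6)|0x13=0x993
Byte[10]=A8: continuation. acc=(acc<<6)|0x28=0x264E8
Completed: cp=U+264E8 (starts at byte 7)
Byte[11]=F0: 4-byte lead, need 3 cont bytes. acc=0x0
Byte[12]=91: continuation. acc=(acc<<6)|0x11=0x11
Byte[13]=9B: continuation. acc=(acc<<6)|0x1B=0x45B
Byte[14]=8A: continuation. acc=(acc<<6)|0x0A=0x116CA
Completed: cp=U+116CA (starts at byte 11)
Byte[15]=E6: 3-byte lead, need 2 cont bytes. acc=0x6
Byte[16]=A7: continuation. acc=(acc<<6)|0x27=0x1A7
Byte[17]=A8: continuation. acc=(acc<<6)|0x28=0x69E8
Completed: cp=U+69E8 (starts at byte 15)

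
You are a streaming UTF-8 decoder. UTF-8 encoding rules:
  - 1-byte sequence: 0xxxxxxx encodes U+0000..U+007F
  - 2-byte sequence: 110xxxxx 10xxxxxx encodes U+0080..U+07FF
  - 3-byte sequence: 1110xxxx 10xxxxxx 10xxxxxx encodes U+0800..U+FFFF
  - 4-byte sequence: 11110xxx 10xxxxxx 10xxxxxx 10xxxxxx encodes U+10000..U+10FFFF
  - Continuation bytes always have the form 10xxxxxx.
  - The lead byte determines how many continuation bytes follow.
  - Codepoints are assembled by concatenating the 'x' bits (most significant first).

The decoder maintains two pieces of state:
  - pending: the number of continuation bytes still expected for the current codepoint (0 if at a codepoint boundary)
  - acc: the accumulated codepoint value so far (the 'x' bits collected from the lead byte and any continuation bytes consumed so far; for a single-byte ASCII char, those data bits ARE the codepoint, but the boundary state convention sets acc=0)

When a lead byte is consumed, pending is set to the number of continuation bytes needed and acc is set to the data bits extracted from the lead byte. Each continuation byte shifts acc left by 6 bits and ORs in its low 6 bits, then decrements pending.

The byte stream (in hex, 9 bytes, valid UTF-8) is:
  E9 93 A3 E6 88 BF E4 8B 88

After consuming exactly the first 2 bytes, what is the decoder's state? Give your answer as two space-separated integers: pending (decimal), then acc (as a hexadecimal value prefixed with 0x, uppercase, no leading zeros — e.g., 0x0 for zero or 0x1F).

Answer: 1 0x253

Derivation:
Byte[0]=E9: 3-byte lead. pending=2, acc=0x9
Byte[1]=93: continuation. acc=(acc<<6)|0x13=0x253, pending=1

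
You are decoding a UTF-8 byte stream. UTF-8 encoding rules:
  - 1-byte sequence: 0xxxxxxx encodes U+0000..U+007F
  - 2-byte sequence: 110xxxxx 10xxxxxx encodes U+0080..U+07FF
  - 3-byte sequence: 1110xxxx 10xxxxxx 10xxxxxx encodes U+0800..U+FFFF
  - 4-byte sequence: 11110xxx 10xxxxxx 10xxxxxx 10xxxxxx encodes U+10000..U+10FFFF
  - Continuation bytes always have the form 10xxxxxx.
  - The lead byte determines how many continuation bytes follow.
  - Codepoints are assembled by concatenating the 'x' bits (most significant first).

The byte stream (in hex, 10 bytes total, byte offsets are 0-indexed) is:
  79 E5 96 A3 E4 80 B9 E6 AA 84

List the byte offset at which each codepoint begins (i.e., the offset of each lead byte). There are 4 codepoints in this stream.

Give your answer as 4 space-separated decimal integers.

Byte[0]=79: 1-byte ASCII. cp=U+0079
Byte[1]=E5: 3-byte lead, need 2 cont bytes. acc=0x5
Byte[2]=96: continuation. acc=(acc<<6)|0x16=0x156
Byte[3]=A3: continuation. acc=(acc<<6)|0x23=0x55A3
Completed: cp=U+55A3 (starts at byte 1)
Byte[4]=E4: 3-byte lead, need 2 cont bytes. acc=0x4
Byte[5]=80: continuation. acc=(acc<<6)|0x00=0x100
Byte[6]=B9: continuation. acc=(acc<<6)|0x39=0x4039
Completed: cp=U+4039 (starts at byte 4)
Byte[7]=E6: 3-byte lead, need 2 cont bytes. acc=0x6
Byte[8]=AA: continuation. acc=(acc<<6)|0x2A=0x1AA
Byte[9]=84: continuation. acc=(acc<<6)|0x04=0x6A84
Completed: cp=U+6A84 (starts at byte 7)

Answer: 0 1 4 7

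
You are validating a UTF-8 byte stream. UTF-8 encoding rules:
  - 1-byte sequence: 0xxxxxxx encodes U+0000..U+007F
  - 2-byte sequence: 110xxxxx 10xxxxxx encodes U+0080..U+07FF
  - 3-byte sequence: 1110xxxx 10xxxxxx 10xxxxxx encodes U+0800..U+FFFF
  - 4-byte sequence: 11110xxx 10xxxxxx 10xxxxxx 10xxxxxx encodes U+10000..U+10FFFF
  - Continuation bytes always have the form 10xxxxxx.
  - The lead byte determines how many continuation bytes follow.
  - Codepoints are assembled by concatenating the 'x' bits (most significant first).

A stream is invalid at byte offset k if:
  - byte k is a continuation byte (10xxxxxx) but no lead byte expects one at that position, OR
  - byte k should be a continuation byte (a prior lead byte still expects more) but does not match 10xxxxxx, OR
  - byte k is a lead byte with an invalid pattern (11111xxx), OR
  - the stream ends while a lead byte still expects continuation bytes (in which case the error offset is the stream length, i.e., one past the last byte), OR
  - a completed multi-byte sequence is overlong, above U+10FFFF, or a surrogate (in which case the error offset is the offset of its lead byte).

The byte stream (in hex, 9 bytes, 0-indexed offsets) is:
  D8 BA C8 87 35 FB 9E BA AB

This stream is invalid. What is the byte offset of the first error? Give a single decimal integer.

Byte[0]=D8: 2-byte lead, need 1 cont bytes. acc=0x18
Byte[1]=BA: continuation. acc=(acc<<6)|0x3A=0x63A
Completed: cp=U+063A (starts at byte 0)
Byte[2]=C8: 2-byte lead, need 1 cont bytes. acc=0x8
Byte[3]=87: continuation. acc=(acc<<6)|0x07=0x207
Completed: cp=U+0207 (starts at byte 2)
Byte[4]=35: 1-byte ASCII. cp=U+0035
Byte[5]=FB: INVALID lead byte (not 0xxx/110x/1110/11110)

Answer: 5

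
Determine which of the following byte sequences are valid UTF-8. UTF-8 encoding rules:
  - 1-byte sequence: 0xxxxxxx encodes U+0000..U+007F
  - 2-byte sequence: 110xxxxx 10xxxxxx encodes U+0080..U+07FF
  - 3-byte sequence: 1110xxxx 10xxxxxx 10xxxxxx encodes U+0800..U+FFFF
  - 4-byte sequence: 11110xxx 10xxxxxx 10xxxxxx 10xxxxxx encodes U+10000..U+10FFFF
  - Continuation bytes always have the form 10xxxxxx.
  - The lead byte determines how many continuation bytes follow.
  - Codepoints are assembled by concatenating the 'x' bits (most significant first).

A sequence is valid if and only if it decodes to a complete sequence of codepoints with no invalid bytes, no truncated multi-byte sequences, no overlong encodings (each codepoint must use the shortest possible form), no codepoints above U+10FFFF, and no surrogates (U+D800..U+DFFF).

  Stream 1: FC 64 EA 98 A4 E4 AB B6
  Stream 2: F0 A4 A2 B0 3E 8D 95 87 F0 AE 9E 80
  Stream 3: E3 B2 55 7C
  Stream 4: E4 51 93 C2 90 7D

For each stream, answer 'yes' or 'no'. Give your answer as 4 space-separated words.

Stream 1: error at byte offset 0. INVALID
Stream 2: error at byte offset 5. INVALID
Stream 3: error at byte offset 2. INVALID
Stream 4: error at byte offset 1. INVALID

Answer: no no no no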